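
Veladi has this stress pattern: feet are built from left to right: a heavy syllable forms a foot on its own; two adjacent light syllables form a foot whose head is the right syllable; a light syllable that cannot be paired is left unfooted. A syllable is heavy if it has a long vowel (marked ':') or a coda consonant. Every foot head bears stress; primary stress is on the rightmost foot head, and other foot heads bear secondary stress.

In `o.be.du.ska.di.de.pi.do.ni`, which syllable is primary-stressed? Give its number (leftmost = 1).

Weights: 1 o L, 2 be L, 3 du L, 4 ska L, 5 di L, 6 de L, 7 pi L, 8 do L, 9 ni L.
Parse left to right (heavy = foot alone; LL = one foot; stranded L unfooted): (o.ˈbe) (du.ˈska) (di.ˈde) (pi.ˈdo) ni.
Foot heads: 2, 4, 6, 8.
Primary stress on the rightmost head = syllable 8.
Primary stress: syllable 8 → o.be.du.ska.di.de.pi.ˈdo.ni.

8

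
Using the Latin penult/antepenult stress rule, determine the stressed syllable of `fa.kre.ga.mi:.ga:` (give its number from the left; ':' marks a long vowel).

4

Classical Latin: stress the penult if heavy (long vowel or closed), else the antepenult.
Weights: 3 ga L, 4 mi: H, 5 ga: H.
The penult (syllable 4, mi:) is heavy, so it takes stress.
Stress on syllable 4: fa.kre.ga.ˈmi:.ga:.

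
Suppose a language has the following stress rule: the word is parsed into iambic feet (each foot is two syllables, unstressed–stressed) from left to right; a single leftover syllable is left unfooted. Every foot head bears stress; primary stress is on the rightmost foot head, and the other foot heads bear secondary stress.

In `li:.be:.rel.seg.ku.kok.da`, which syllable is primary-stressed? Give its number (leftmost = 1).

Parse left to right into iambic (σˈσ) feet: (li:.ˈbe:) (rel.ˈseg) (ku.ˈkok) da. Syllable 7 is left unfooted.
Foot heads (stressed positions): 2, 4, 6.
End Rule Rightmost: primary stress on the rightmost head = syllable 6.
Primary stress: syllable 6 → li:.be:.rel.seg.ku.ˈkok.da.

6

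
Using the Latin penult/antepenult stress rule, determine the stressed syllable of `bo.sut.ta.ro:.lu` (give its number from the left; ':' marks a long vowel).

Classical Latin: stress the penult if heavy (long vowel or closed), else the antepenult.
Weights: 3 ta L, 4 ro: H, 5 lu L.
The penult (syllable 4, ro:) is heavy, so it takes stress.
Stress on syllable 4: bo.sut.ta.ˈro:.lu.

4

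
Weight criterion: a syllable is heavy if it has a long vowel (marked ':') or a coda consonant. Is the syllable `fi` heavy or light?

`fi`: short vowel, open (no coda). Short vowel, open → light.

light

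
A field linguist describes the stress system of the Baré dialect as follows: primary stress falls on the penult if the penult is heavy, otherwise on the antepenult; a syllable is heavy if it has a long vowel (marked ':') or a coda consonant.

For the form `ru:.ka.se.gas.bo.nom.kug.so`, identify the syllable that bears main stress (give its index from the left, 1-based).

7

Weights: 6 nom H, 7 kug H, 8 so L.
The penult (syllable 7, kug) is heavy, so it takes stress.
Primary stress: syllable 7 → ru:.ka.se.gas.bo.nom.ˈkug.so.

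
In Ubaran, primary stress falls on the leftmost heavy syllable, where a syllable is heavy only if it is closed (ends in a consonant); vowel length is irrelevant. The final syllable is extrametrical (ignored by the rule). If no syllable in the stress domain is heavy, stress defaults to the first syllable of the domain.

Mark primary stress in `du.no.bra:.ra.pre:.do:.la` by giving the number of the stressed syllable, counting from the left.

1

The final syllable (7, la) is extrametrical; the stress domain is syllables 1–6.
Weights: 1 du L, 2 no L, 3 bra: L, 4 ra L, 5 pre: L, 6 do: L.
No heavy syllable in the domain; default to the first syllable of the domain = syllable 1.
Primary stress: syllable 1 → ˈdu.no.bra:.ra.pre:.do:.la.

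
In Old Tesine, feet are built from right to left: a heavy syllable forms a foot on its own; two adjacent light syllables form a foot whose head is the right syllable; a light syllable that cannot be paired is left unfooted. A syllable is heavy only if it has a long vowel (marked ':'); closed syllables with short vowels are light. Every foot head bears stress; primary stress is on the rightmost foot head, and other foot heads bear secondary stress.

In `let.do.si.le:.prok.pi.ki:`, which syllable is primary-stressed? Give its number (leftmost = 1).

7

Weights: 1 let L, 2 do L, 3 si L, 4 le: H, 5 prok L, 6 pi L, 7 ki: H.
Parse right to left (heavy = foot alone; LL = one foot; stranded L unfooted): let (do.ˈsi) (ˈle:) (prok.ˈpi) (ˈki:).
Foot heads: 3, 4, 6, 7.
Primary stress on the rightmost head = syllable 7.
Primary stress: syllable 7 → let.do.si.le:.prok.pi.ˈki:.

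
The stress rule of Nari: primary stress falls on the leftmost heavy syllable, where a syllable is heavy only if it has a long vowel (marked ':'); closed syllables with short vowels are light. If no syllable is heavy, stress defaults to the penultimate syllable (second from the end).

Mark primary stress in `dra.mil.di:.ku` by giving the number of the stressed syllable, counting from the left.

Weights: 1 dra L, 2 mil L, 3 di: H, 4 ku L.
Heavy syllables in the domain: 3. The leftmost is syllable 3 (di:).
Primary stress: syllable 3 → dra.mil.ˈdi:.ku.

3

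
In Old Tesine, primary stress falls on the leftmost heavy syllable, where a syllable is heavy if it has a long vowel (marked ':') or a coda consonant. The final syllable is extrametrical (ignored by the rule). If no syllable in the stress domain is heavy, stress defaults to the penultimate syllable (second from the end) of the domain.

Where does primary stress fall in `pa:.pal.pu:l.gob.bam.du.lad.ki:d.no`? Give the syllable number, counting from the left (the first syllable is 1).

The final syllable (9, no) is extrametrical; the stress domain is syllables 1–8.
Weights: 1 pa: H, 2 pal H, 3 pu:l H, 4 gob H, 5 bam H, 6 du L, 7 lad H, 8 ki:d H.
Heavy syllables in the domain: 1, 2, 3, 4, 5, 7, 8. The leftmost is syllable 1 (pa:).
Primary stress: syllable 1 → ˈpa:.pal.pu:l.gob.bam.du.lad.ki:d.no.

1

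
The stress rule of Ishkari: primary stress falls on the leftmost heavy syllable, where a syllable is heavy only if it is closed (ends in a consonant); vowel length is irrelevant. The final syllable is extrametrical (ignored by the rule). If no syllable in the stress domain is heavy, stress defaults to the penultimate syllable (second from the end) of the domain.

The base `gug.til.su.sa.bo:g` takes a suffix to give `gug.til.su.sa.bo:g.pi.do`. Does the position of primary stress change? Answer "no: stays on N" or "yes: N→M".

Base `gug.til.su.sa.bo:g` (5 syllables):
  The final syllable (5, bo:g) is extrametrical; the stress domain is syllables 1–4.
  Weights: 1 gug H, 2 til H, 3 su L, 4 sa L.
  Heavy syllables in the domain: 1, 2. The leftmost is syllable 1 (gug).
  → primary stress on syllable 1.
Suffixed `gug.til.su.sa.bo:g.pi.do` (7 syllables):
  The final syllable (7, do) is extrametrical; the stress domain is syllables 1–6.
  Weights: 1 gug H, 2 til H, 3 su L, 4 sa L, 5 bo:g H, 6 pi L.
  Heavy syllables in the domain: 1, 2, 5. The leftmost is syllable 1 (gug).
  → primary stress on syllable 1.

no: stays on 1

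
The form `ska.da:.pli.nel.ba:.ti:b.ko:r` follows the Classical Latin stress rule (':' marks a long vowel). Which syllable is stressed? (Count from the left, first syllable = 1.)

Classical Latin: stress the penult if heavy (long vowel or closed), else the antepenult.
Weights: 5 ba: H, 6 ti:b H, 7 ko:r H.
The penult (syllable 6, ti:b) is heavy, so it takes stress.
Stress on syllable 6: ska.da:.pli.nel.ba:.ˈti:b.ko:r.

6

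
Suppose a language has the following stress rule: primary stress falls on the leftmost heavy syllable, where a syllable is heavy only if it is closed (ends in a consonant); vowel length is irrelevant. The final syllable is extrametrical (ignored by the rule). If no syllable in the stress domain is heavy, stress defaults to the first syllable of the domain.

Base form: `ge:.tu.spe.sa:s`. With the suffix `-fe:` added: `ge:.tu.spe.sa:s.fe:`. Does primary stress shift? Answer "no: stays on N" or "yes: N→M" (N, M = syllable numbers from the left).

yes: 1→4

Base `ge:.tu.spe.sa:s` (4 syllables):
  The final syllable (4, sa:s) is extrametrical; the stress domain is syllables 1–3.
  Weights: 1 ge: L, 2 tu L, 3 spe L.
  No heavy syllable in the domain; default to the first syllable of the domain = syllable 1.
  → primary stress on syllable 1.
Suffixed `ge:.tu.spe.sa:s.fe:` (5 syllables):
  The final syllable (5, fe:) is extrametrical; the stress domain is syllables 1–4.
  Weights: 1 ge: L, 2 tu L, 3 spe L, 4 sa:s H.
  Heavy syllables in the domain: 4. The leftmost is syllable 4 (sa:s).
  → primary stress on syllable 4.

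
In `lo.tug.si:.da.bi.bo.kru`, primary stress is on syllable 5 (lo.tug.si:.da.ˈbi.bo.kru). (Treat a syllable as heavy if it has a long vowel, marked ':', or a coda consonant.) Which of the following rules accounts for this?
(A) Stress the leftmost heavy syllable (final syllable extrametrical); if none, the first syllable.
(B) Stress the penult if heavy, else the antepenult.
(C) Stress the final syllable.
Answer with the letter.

B

Rule A → syllable 2 (observed: 5).
Rule B → syllable 5 ✓.
Rule C → syllable 7 (observed: 5).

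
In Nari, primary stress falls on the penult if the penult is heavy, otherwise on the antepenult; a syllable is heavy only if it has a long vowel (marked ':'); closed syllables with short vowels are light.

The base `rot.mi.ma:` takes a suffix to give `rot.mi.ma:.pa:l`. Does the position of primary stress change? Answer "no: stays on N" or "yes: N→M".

yes: 1→3

Base `rot.mi.ma:` (3 syllables):
  Weights: 1 rot L, 2 mi L, 3 ma: H.
  The penult (syllable 2, mi) is light, so stress falls on the antepenult (syllable 1, rot).
  → primary stress on syllable 1.
Suffixed `rot.mi.ma:.pa:l` (4 syllables):
  Weights: 2 mi L, 3 ma: H, 4 pa:l H.
  The penult (syllable 3, ma:) is heavy, so it takes stress.
  → primary stress on syllable 3.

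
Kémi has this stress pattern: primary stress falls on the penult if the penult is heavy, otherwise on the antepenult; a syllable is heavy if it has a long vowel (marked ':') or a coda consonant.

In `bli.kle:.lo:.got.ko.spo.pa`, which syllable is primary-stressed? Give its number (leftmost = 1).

Weights: 5 ko L, 6 spo L, 7 pa L.
The penult (syllable 6, spo) is light, so stress falls on the antepenult (syllable 5, ko).
Primary stress: syllable 5 → bli.kle:.lo:.got.ˈko.spo.pa.

5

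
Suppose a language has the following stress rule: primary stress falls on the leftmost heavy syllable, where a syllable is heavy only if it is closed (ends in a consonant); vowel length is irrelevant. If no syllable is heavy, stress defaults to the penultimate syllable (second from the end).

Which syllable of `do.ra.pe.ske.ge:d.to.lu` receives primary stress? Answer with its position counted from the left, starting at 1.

5

Weights: 1 do L, 2 ra L, 3 pe L, 4 ske L, 5 ge:d H, 6 to L, 7 lu L.
Heavy syllables in the domain: 5. The leftmost is syllable 5 (ge:d).
Primary stress: syllable 5 → do.ra.pe.ske.ˈge:d.to.lu.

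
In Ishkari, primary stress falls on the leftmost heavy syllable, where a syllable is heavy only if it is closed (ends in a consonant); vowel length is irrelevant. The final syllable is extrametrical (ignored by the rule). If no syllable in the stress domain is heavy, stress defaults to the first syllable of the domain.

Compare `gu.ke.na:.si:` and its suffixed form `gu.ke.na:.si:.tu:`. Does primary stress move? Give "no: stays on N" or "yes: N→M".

no: stays on 1

Base `gu.ke.na:.si:` (4 syllables):
  The final syllable (4, si:) is extrametrical; the stress domain is syllables 1–3.
  Weights: 1 gu L, 2 ke L, 3 na: L.
  No heavy syllable in the domain; default to the first syllable of the domain = syllable 1.
  → primary stress on syllable 1.
Suffixed `gu.ke.na:.si:.tu:` (5 syllables):
  The final syllable (5, tu:) is extrametrical; the stress domain is syllables 1–4.
  Weights: 1 gu L, 2 ke L, 3 na: L, 4 si: L.
  No heavy syllable in the domain; default to the first syllable of the domain = syllable 1.
  → primary stress on syllable 1.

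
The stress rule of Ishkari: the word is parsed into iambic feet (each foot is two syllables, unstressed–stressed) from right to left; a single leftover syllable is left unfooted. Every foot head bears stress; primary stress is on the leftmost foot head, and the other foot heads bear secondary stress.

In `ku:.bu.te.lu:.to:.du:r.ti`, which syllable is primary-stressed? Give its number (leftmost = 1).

Parse right to left into iambic (σˈσ) feet: ku: (bu.ˈte) (lu:.ˈto:) (du:r.ˈti). Syllable 1 is left unfooted.
Foot heads (stressed positions): 3, 5, 7.
End Rule Leftmost: primary stress on the leftmost head = syllable 3.
Primary stress: syllable 3 → ku:.bu.ˈte.lu:.to:.du:r.ti.

3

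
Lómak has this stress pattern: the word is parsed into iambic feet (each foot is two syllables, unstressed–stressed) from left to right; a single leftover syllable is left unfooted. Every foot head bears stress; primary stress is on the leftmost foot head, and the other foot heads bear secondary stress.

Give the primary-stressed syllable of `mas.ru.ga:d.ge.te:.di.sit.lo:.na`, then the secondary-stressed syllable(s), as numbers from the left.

Parse left to right into iambic (σˈσ) feet: (mas.ˈru) (ga:d.ˈge) (te:.ˈdi) (sit.ˈlo:) na. Syllable 9 is left unfooted.
Foot heads (stressed positions): 2, 4, 6, 8.
End Rule Leftmost: primary stress on the leftmost head = syllable 2.
Secondary stress on 4, 6, 8: mas.ˈru.ga:d.ˌge.te:.ˌdi.sit.ˌlo:.na.

primary 2, secondary 4, 6, 8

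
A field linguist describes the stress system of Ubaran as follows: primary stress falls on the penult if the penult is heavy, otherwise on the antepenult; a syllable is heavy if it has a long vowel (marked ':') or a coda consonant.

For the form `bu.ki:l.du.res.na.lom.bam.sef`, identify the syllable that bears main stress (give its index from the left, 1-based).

7

Weights: 6 lom H, 7 bam H, 8 sef H.
The penult (syllable 7, bam) is heavy, so it takes stress.
Primary stress: syllable 7 → bu.ki:l.du.res.na.lom.ˈbam.sef.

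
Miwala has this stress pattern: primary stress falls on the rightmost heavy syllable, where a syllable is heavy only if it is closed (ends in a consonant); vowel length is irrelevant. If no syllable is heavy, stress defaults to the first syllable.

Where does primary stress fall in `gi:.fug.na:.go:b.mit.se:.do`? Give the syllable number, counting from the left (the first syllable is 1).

5

Weights: 1 gi: L, 2 fug H, 3 na: L, 4 go:b H, 5 mit H, 6 se: L, 7 do L.
Heavy syllables in the domain: 2, 4, 5. The rightmost is syllable 5 (mit).
Primary stress: syllable 5 → gi:.fug.na:.go:b.ˈmit.se:.do.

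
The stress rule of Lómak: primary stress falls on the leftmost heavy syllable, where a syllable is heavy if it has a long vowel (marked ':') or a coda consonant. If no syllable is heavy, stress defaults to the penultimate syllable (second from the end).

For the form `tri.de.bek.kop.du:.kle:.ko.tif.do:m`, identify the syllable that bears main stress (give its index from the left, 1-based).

Weights: 1 tri L, 2 de L, 3 bek H, 4 kop H, 5 du: H, 6 kle: H, 7 ko L, 8 tif H, 9 do:m H.
Heavy syllables in the domain: 3, 4, 5, 6, 8, 9. The leftmost is syllable 3 (bek).
Primary stress: syllable 3 → tri.de.ˈbek.kop.du:.kle:.ko.tif.do:m.

3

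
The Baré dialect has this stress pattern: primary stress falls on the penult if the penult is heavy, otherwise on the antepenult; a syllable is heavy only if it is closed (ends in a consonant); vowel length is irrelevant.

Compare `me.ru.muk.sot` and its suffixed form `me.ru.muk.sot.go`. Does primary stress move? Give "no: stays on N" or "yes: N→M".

yes: 3→4

Base `me.ru.muk.sot` (4 syllables):
  Weights: 2 ru L, 3 muk H, 4 sot H.
  The penult (syllable 3, muk) is heavy, so it takes stress.
  → primary stress on syllable 3.
Suffixed `me.ru.muk.sot.go` (5 syllables):
  Weights: 3 muk H, 4 sot H, 5 go L.
  The penult (syllable 4, sot) is heavy, so it takes stress.
  → primary stress on syllable 4.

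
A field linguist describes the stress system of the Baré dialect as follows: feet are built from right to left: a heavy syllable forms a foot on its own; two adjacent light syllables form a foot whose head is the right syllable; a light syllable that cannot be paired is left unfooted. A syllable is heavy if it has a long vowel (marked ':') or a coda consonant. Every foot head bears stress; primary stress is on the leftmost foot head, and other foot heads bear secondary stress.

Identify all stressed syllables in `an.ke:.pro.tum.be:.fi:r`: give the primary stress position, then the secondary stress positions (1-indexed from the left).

Weights: 1 an H, 2 ke: H, 3 pro L, 4 tum H, 5 be: H, 6 fi:r H.
Parse right to left (heavy = foot alone; LL = one foot; stranded L unfooted): (ˈan) (ˈke:) pro (ˈtum) (ˈbe:) (ˈfi:r).
Foot heads: 1, 2, 4, 5, 6.
Primary stress on the leftmost head = syllable 1.
Secondary stress on 2, 4, 5, 6: ˈan.ˌke:.pro.ˌtum.ˌbe:.ˌfi:r.

primary 1, secondary 2, 4, 5, 6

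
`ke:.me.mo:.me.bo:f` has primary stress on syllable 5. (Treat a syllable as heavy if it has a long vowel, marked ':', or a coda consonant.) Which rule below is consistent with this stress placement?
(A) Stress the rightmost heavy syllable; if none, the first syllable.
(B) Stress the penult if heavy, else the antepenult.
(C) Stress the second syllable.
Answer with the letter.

Rule A → syllable 5 ✓.
Rule B → syllable 3 (observed: 5).
Rule C → syllable 2 (observed: 5).

A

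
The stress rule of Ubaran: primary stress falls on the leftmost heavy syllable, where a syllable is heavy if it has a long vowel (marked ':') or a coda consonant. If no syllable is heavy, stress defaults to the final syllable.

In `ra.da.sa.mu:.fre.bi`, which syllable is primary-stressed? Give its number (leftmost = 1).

Weights: 1 ra L, 2 da L, 3 sa L, 4 mu: H, 5 fre L, 6 bi L.
Heavy syllables in the domain: 4. The leftmost is syllable 4 (mu:).
Primary stress: syllable 4 → ra.da.sa.ˈmu:.fre.bi.

4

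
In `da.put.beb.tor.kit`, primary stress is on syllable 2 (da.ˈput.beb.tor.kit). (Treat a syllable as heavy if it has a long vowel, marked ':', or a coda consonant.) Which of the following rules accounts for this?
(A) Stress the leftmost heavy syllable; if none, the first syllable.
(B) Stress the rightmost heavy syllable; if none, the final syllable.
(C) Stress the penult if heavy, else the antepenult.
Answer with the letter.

Rule A → syllable 2 ✓.
Rule B → syllable 5 (observed: 2).
Rule C → syllable 4 (observed: 2).

A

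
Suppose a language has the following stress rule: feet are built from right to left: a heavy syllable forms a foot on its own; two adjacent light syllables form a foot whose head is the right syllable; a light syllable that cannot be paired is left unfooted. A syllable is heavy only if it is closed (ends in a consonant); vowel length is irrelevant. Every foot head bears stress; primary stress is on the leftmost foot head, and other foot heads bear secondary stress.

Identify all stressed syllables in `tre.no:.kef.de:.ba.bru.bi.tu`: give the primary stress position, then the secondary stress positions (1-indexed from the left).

Weights: 1 tre L, 2 no: L, 3 kef H, 4 de: L, 5 ba L, 6 bru L, 7 bi L, 8 tu L.
Parse right to left (heavy = foot alone; LL = one foot; stranded L unfooted): (tre.ˈno:) (ˈkef) de: (ba.ˈbru) (bi.ˈtu).
Foot heads: 2, 3, 6, 8.
Primary stress on the leftmost head = syllable 2.
Secondary stress on 3, 6, 8: tre.ˈno:.ˌkef.de:.ba.ˌbru.bi.ˌtu.

primary 2, secondary 3, 6, 8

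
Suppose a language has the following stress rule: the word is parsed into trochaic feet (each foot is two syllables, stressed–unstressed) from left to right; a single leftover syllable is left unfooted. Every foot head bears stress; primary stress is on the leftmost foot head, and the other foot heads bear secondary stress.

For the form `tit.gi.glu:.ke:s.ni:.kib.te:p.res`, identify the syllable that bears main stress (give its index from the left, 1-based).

Parse left to right into trochaic (ˈσσ) feet: (ˈtit.gi) (ˈglu:.ke:s) (ˈni:.kib) (ˈte:p.res).
Foot heads (stressed positions): 1, 3, 5, 7.
End Rule Leftmost: primary stress on the leftmost head = syllable 1.
Primary stress: syllable 1 → ˈtit.gi.glu:.ke:s.ni:.kib.te:p.res.

1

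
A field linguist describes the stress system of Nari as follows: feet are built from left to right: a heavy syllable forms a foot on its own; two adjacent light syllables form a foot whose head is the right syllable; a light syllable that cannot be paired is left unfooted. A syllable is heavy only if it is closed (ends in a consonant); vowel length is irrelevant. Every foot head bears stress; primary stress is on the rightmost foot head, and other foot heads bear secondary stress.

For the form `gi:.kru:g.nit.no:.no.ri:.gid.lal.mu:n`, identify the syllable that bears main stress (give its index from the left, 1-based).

9

Weights: 1 gi: L, 2 kru:g H, 3 nit H, 4 no: L, 5 no L, 6 ri: L, 7 gid H, 8 lal H, 9 mu:n H.
Parse left to right (heavy = foot alone; LL = one foot; stranded L unfooted): gi: (ˈkru:g) (ˈnit) (no:.ˈno) ri: (ˈgid) (ˈlal) (ˈmu:n).
Foot heads: 2, 3, 5, 7, 8, 9.
Primary stress on the rightmost head = syllable 9.
Primary stress: syllable 9 → gi:.kru:g.nit.no:.no.ri:.gid.lal.ˈmu:n.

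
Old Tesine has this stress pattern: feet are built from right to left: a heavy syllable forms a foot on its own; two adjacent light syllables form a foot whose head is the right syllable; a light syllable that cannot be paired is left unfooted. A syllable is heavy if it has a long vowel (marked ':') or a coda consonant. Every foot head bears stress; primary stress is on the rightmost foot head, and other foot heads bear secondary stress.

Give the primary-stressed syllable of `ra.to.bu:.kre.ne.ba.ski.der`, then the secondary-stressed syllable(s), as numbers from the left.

primary 8, secondary 2, 3, 5, 7

Weights: 1 ra L, 2 to L, 3 bu: H, 4 kre L, 5 ne L, 6 ba L, 7 ski L, 8 der H.
Parse right to left (heavy = foot alone; LL = one foot; stranded L unfooted): (ra.ˈto) (ˈbu:) (kre.ˈne) (ba.ˈski) (ˈder).
Foot heads: 2, 3, 5, 7, 8.
Primary stress on the rightmost head = syllable 8.
Secondary stress on 2, 3, 5, 7: ra.ˌto.ˌbu:.kre.ˌne.ba.ˌski.ˈder.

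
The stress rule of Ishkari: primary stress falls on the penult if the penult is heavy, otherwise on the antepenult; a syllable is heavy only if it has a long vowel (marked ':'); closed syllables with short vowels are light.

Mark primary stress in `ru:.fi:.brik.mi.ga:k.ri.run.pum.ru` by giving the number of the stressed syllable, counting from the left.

Weights: 7 run L, 8 pum L, 9 ru L.
The penult (syllable 8, pum) is light, so stress falls on the antepenult (syllable 7, run).
Primary stress: syllable 7 → ru:.fi:.brik.mi.ga:k.ri.ˈrun.pum.ru.

7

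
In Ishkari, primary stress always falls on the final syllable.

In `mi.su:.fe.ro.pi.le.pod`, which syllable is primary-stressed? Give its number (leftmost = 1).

7

The word has 7 syllables; the final syllable is syllable 7 (pod).
Primary stress: syllable 7 → mi.su:.fe.ro.pi.le.ˈpod.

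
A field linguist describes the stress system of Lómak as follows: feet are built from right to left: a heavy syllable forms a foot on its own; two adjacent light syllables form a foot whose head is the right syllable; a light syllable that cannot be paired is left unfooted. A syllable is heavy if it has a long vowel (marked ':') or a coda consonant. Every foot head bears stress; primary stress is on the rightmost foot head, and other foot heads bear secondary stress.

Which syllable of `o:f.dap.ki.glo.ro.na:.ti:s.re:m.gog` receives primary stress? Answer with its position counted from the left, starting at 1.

9

Weights: 1 o:f H, 2 dap H, 3 ki L, 4 glo L, 5 ro L, 6 na: H, 7 ti:s H, 8 re:m H, 9 gog H.
Parse right to left (heavy = foot alone; LL = one foot; stranded L unfooted): (ˈo:f) (ˈdap) ki (glo.ˈro) (ˈna:) (ˈti:s) (ˈre:m) (ˈgog).
Foot heads: 1, 2, 5, 6, 7, 8, 9.
Primary stress on the rightmost head = syllable 9.
Primary stress: syllable 9 → o:f.dap.ki.glo.ro.na:.ti:s.re:m.ˈgog.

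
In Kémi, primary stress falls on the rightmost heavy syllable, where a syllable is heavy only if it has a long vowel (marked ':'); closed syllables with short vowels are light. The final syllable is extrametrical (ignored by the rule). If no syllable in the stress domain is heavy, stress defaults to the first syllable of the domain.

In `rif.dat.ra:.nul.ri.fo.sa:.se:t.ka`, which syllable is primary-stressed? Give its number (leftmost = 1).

8

The final syllable (9, ka) is extrametrical; the stress domain is syllables 1–8.
Weights: 1 rif L, 2 dat L, 3 ra: H, 4 nul L, 5 ri L, 6 fo L, 7 sa: H, 8 se:t H.
Heavy syllables in the domain: 3, 7, 8. The rightmost is syllable 8 (se:t).
Primary stress: syllable 8 → rif.dat.ra:.nul.ri.fo.sa:.ˈse:t.ka.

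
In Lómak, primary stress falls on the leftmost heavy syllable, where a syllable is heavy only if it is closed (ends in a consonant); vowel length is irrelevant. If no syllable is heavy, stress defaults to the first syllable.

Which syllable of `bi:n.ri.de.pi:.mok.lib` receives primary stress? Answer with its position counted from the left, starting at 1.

Weights: 1 bi:n H, 2 ri L, 3 de L, 4 pi: L, 5 mok H, 6 lib H.
Heavy syllables in the domain: 1, 5, 6. The leftmost is syllable 1 (bi:n).
Primary stress: syllable 1 → ˈbi:n.ri.de.pi:.mok.lib.

1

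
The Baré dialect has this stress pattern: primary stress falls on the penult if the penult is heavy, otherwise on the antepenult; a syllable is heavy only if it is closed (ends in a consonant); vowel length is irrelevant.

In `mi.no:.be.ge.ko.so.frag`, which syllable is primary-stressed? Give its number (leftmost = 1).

Weights: 5 ko L, 6 so L, 7 frag H.
The penult (syllable 6, so) is light, so stress falls on the antepenult (syllable 5, ko).
Primary stress: syllable 5 → mi.no:.be.ge.ˈko.so.frag.

5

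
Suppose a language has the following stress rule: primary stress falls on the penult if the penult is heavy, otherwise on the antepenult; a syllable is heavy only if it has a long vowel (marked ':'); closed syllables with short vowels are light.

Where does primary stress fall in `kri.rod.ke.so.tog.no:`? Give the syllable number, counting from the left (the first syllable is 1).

4

Weights: 4 so L, 5 tog L, 6 no: H.
The penult (syllable 5, tog) is light, so stress falls on the antepenult (syllable 4, so).
Primary stress: syllable 4 → kri.rod.ke.ˈso.tog.no:.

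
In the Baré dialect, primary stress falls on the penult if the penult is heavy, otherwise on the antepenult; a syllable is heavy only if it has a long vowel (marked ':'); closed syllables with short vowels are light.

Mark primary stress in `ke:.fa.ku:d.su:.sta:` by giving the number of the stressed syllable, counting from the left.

4

Weights: 3 ku:d H, 4 su: H, 5 sta: H.
The penult (syllable 4, su:) is heavy, so it takes stress.
Primary stress: syllable 4 → ke:.fa.ku:d.ˈsu:.sta:.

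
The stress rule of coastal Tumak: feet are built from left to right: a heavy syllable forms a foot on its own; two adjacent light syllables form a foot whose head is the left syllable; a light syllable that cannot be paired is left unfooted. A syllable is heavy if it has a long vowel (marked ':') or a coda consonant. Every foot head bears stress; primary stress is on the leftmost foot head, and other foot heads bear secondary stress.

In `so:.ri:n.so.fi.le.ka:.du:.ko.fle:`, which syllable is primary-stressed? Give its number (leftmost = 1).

Weights: 1 so: H, 2 ri:n H, 3 so L, 4 fi L, 5 le L, 6 ka: H, 7 du: H, 8 ko L, 9 fle: H.
Parse left to right (heavy = foot alone; LL = one foot; stranded L unfooted): (ˈso:) (ˈri:n) (ˈso.fi) le (ˈka:) (ˈdu:) ko (ˈfle:).
Foot heads: 1, 2, 3, 6, 7, 9.
Primary stress on the leftmost head = syllable 1.
Primary stress: syllable 1 → ˈso:.ri:n.so.fi.le.ka:.du:.ko.fle:.

1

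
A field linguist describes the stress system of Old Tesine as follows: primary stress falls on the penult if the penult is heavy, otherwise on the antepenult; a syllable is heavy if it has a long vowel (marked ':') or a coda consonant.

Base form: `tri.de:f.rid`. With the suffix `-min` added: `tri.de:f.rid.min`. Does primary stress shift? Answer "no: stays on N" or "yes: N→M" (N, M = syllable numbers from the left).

yes: 2→3

Base `tri.de:f.rid` (3 syllables):
  Weights: 1 tri L, 2 de:f H, 3 rid H.
  The penult (syllable 2, de:f) is heavy, so it takes stress.
  → primary stress on syllable 2.
Suffixed `tri.de:f.rid.min` (4 syllables):
  Weights: 2 de:f H, 3 rid H, 4 min H.
  The penult (syllable 3, rid) is heavy, so it takes stress.
  → primary stress on syllable 3.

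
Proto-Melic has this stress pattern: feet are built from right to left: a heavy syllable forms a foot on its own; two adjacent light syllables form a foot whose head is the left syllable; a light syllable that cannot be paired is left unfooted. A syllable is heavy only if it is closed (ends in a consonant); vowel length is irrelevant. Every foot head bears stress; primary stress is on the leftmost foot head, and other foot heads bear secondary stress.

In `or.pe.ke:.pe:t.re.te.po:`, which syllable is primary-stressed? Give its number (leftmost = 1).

Weights: 1 or H, 2 pe L, 3 ke: L, 4 pe:t H, 5 re L, 6 te L, 7 po: L.
Parse right to left (heavy = foot alone; LL = one foot; stranded L unfooted): (ˈor) (ˈpe.ke:) (ˈpe:t) re (ˈte.po:).
Foot heads: 1, 2, 4, 6.
Primary stress on the leftmost head = syllable 1.
Primary stress: syllable 1 → ˈor.pe.ke:.pe:t.re.te.po:.

1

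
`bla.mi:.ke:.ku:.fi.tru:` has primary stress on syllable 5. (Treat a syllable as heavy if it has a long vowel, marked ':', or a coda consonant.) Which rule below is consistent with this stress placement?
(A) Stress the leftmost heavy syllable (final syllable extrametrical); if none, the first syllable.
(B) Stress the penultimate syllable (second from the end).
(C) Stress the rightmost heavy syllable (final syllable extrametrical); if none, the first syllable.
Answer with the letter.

B

Rule A → syllable 2 (observed: 5).
Rule B → syllable 5 ✓.
Rule C → syllable 4 (observed: 5).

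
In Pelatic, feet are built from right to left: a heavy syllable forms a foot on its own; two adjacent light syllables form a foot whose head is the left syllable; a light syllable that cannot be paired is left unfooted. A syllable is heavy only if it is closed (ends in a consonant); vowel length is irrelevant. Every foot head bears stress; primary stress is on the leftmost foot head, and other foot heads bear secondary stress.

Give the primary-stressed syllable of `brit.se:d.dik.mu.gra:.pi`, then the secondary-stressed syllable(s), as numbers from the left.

primary 1, secondary 2, 3, 5

Weights: 1 brit H, 2 se:d H, 3 dik H, 4 mu L, 5 gra: L, 6 pi L.
Parse right to left (heavy = foot alone; LL = one foot; stranded L unfooted): (ˈbrit) (ˈse:d) (ˈdik) mu (ˈgra:.pi).
Foot heads: 1, 2, 3, 5.
Primary stress on the leftmost head = syllable 1.
Secondary stress on 2, 3, 5: ˈbrit.ˌse:d.ˌdik.mu.ˌgra:.pi.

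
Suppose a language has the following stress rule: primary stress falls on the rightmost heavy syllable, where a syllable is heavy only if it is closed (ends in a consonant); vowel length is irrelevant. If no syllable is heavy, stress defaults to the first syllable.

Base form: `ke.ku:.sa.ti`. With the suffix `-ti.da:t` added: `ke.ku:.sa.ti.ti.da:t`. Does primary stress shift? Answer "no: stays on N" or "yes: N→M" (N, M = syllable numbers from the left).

Base `ke.ku:.sa.ti` (4 syllables):
  Weights: 1 ke L, 2 ku: L, 3 sa L, 4 ti L.
  No heavy syllable in the domain; default to the first syllable = syllable 1.
  → primary stress on syllable 1.
Suffixed `ke.ku:.sa.ti.ti.da:t` (6 syllables):
  Weights: 1 ke L, 2 ku: L, 3 sa L, 4 ti L, 5 ti L, 6 da:t H.
  Heavy syllables in the domain: 6. The rightmost is syllable 6 (da:t).
  → primary stress on syllable 6.

yes: 1→6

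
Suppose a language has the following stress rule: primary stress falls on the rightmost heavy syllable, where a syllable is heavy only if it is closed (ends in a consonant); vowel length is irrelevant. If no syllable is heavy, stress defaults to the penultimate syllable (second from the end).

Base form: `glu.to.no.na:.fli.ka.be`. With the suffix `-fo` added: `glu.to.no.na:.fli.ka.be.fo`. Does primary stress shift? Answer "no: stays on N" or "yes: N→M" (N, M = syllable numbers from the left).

yes: 6→7

Base `glu.to.no.na:.fli.ka.be` (7 syllables):
  Weights: 1 glu L, 2 to L, 3 no L, 4 na: L, 5 fli L, 6 ka L, 7 be L.
  No heavy syllable in the domain; default to the penultimate syllable (second from the end) = syllable 6.
  → primary stress on syllable 6.
Suffixed `glu.to.no.na:.fli.ka.be.fo` (8 syllables):
  Weights: 1 glu L, 2 to L, 3 no L, 4 na: L, 5 fli L, 6 ka L, 7 be L, 8 fo L.
  No heavy syllable in the domain; default to the penultimate syllable (second from the end) = syllable 7.
  → primary stress on syllable 7.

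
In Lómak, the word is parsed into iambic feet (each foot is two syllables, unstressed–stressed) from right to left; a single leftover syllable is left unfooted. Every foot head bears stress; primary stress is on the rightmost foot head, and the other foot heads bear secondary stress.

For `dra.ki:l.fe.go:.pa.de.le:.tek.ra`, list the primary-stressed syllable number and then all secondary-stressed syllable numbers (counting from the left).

primary 9, secondary 3, 5, 7

Parse right to left into iambic (σˈσ) feet: dra (ki:l.ˈfe) (go:.ˈpa) (de.ˈle:) (tek.ˈra). Syllable 1 is left unfooted.
Foot heads (stressed positions): 3, 5, 7, 9.
End Rule Rightmost: primary stress on the rightmost head = syllable 9.
Secondary stress on 3, 5, 7: dra.ki:l.ˌfe.go:.ˌpa.de.ˌle:.tek.ˈra.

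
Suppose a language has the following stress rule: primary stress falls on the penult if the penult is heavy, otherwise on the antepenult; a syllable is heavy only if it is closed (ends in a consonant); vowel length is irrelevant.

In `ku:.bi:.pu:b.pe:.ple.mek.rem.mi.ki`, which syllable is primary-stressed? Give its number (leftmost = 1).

Weights: 7 rem H, 8 mi L, 9 ki L.
The penult (syllable 8, mi) is light, so stress falls on the antepenult (syllable 7, rem).
Primary stress: syllable 7 → ku:.bi:.pu:b.pe:.ple.mek.ˈrem.mi.ki.

7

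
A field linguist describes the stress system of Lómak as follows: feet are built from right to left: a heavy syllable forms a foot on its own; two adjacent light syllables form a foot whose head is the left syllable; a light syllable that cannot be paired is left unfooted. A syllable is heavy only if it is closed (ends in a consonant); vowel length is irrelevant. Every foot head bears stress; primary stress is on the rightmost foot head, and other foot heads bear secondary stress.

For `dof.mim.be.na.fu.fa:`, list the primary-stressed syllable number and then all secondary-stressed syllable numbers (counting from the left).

Weights: 1 dof H, 2 mim H, 3 be L, 4 na L, 5 fu L, 6 fa: L.
Parse right to left (heavy = foot alone; LL = one foot; stranded L unfooted): (ˈdof) (ˈmim) (ˈbe.na) (ˈfu.fa:).
Foot heads: 1, 2, 3, 5.
Primary stress on the rightmost head = syllable 5.
Secondary stress on 1, 2, 3: ˌdof.ˌmim.ˌbe.na.ˈfu.fa:.

primary 5, secondary 1, 2, 3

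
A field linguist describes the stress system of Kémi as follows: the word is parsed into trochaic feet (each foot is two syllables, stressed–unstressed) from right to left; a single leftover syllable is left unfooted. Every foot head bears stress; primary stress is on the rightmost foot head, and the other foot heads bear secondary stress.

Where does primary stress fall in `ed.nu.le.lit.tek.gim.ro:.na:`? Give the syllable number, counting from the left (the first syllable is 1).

Parse right to left into trochaic (ˈσσ) feet: (ˈed.nu) (ˈle.lit) (ˈtek.gim) (ˈro:.na:).
Foot heads (stressed positions): 1, 3, 5, 7.
End Rule Rightmost: primary stress on the rightmost head = syllable 7.
Primary stress: syllable 7 → ed.nu.le.lit.tek.gim.ˈro:.na:.

7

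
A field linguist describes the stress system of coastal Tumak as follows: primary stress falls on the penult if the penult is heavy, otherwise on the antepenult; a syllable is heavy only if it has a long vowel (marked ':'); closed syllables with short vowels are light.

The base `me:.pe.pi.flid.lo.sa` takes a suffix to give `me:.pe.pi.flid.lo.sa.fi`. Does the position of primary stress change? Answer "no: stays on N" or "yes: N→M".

yes: 4→5

Base `me:.pe.pi.flid.lo.sa` (6 syllables):
  Weights: 4 flid L, 5 lo L, 6 sa L.
  The penult (syllable 5, lo) is light, so stress falls on the antepenult (syllable 4, flid).
  → primary stress on syllable 4.
Suffixed `me:.pe.pi.flid.lo.sa.fi` (7 syllables):
  Weights: 5 lo L, 6 sa L, 7 fi L.
  The penult (syllable 6, sa) is light, so stress falls on the antepenult (syllable 5, lo).
  → primary stress on syllable 5.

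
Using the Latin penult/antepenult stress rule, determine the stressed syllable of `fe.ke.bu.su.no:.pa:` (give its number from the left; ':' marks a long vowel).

5

Classical Latin: stress the penult if heavy (long vowel or closed), else the antepenult.
Weights: 4 su L, 5 no: H, 6 pa: H.
The penult (syllable 5, no:) is heavy, so it takes stress.
Stress on syllable 5: fe.ke.bu.su.ˈno:.pa:.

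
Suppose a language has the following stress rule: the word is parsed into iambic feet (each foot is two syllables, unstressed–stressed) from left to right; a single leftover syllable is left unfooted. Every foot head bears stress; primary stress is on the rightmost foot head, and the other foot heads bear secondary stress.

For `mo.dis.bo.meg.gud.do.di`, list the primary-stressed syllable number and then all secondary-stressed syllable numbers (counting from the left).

Parse left to right into iambic (σˈσ) feet: (mo.ˈdis) (bo.ˈmeg) (gud.ˈdo) di. Syllable 7 is left unfooted.
Foot heads (stressed positions): 2, 4, 6.
End Rule Rightmost: primary stress on the rightmost head = syllable 6.
Secondary stress on 2, 4: mo.ˌdis.bo.ˌmeg.gud.ˈdo.di.

primary 6, secondary 2, 4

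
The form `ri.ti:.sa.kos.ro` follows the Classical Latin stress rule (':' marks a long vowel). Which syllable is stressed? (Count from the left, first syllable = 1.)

4

Classical Latin: stress the penult if heavy (long vowel or closed), else the antepenult.
Weights: 3 sa L, 4 kos H, 5 ro L.
The penult (syllable 4, kos) is heavy, so it takes stress.
Stress on syllable 4: ri.ti:.sa.ˈkos.ro.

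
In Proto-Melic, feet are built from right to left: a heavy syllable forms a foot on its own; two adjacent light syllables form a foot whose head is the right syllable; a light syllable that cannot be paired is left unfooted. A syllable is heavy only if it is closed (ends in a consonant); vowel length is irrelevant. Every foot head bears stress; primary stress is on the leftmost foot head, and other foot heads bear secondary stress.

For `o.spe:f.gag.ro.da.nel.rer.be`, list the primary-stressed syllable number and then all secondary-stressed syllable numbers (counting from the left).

primary 2, secondary 3, 5, 6, 7

Weights: 1 o L, 2 spe:f H, 3 gag H, 4 ro L, 5 da L, 6 nel H, 7 rer H, 8 be L.
Parse right to left (heavy = foot alone; LL = one foot; stranded L unfooted): o (ˈspe:f) (ˈgag) (ro.ˈda) (ˈnel) (ˈrer) be.
Foot heads: 2, 3, 5, 6, 7.
Primary stress on the leftmost head = syllable 2.
Secondary stress on 3, 5, 6, 7: o.ˈspe:f.ˌgag.ro.ˌda.ˌnel.ˌrer.be.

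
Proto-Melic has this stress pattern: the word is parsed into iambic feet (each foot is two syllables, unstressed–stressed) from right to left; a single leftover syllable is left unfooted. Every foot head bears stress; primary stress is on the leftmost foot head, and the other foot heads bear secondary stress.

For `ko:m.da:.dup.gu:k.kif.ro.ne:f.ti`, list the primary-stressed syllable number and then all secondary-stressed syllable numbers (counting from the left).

Parse right to left into iambic (σˈσ) feet: (ko:m.ˈda:) (dup.ˈgu:k) (kif.ˈro) (ne:f.ˈti).
Foot heads (stressed positions): 2, 4, 6, 8.
End Rule Leftmost: primary stress on the leftmost head = syllable 2.
Secondary stress on 4, 6, 8: ko:m.ˈda:.dup.ˌgu:k.kif.ˌro.ne:f.ˌti.

primary 2, secondary 4, 6, 8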